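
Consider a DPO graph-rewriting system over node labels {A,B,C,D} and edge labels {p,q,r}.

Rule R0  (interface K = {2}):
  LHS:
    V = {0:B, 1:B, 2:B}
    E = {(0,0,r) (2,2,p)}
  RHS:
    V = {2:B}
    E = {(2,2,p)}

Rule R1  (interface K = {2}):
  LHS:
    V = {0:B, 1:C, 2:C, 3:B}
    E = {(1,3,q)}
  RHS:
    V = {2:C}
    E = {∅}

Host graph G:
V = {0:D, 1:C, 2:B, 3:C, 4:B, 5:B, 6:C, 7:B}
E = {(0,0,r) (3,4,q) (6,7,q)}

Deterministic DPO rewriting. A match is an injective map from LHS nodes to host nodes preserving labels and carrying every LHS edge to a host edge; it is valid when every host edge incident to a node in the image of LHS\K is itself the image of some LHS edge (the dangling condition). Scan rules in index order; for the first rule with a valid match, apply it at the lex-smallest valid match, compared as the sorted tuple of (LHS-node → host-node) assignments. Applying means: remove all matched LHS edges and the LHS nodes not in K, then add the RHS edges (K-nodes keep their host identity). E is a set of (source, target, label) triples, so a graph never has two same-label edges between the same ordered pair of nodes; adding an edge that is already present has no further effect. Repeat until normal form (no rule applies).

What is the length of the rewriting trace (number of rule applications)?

initial: |V|=8 |E|=3  E = 0-r->0 3-q->4 6-q->7
step 1: apply R1 at {0↦2, 1↦3, 2↦1, 3↦4}  → |V|=5 |E|=2  E = 0-r->0 6-q->7
step 2: apply R1 at {0↦5, 1↦6, 2↦1, 3↦7}  → |V|=2 |E|=1  E = 0-r->0
final graph: no rule applies after step 2

Answer: 2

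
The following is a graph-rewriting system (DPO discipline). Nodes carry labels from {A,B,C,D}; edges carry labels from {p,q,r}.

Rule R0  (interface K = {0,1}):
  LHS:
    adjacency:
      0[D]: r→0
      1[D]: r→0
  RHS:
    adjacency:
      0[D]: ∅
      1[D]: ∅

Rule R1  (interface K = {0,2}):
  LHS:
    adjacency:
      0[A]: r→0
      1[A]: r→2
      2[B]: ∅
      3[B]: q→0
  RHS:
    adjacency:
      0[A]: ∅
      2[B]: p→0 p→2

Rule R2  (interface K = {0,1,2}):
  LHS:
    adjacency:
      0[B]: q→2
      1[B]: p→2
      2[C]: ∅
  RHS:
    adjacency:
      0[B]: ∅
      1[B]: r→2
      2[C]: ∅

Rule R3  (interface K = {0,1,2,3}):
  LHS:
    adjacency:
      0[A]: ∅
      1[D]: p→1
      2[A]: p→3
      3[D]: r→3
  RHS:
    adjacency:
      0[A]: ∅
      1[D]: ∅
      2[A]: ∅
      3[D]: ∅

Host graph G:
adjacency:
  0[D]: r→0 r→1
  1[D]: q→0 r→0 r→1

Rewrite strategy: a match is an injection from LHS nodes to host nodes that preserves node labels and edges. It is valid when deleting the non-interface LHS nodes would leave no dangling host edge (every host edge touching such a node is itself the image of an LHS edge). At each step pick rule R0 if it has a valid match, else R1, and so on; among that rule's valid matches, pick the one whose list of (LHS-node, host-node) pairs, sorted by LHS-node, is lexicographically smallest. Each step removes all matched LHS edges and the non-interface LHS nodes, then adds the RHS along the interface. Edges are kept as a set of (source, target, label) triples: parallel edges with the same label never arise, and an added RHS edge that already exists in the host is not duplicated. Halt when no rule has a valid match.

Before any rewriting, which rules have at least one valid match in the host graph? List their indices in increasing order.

Answer: [R0]

Derivation:
R0: 2 valid matches — {0↦0, 1↦1}, {0↦1, 1↦0}
R1: no valid match — LHS pattern not found
R2: no valid match — LHS pattern not found
R3: no valid match — LHS pattern not found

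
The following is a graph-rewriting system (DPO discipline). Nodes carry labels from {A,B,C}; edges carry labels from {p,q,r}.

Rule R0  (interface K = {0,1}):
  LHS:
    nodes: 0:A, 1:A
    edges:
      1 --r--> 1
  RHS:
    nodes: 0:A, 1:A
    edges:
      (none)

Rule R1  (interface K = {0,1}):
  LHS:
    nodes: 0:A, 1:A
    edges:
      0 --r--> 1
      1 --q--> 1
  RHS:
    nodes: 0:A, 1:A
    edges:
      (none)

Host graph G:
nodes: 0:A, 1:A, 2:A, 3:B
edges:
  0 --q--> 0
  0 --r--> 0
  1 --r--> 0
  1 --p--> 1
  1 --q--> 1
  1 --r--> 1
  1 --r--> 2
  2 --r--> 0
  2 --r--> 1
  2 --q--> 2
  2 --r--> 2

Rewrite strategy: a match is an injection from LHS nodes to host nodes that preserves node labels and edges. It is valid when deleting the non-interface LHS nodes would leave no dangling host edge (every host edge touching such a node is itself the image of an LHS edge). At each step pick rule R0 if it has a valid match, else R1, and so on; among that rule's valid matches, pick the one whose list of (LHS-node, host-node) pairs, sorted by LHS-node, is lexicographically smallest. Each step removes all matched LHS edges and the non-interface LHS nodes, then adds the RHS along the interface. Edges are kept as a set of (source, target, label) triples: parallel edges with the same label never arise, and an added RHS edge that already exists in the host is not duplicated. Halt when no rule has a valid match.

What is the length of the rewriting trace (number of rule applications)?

Answer: 6

Rewrite trace:
initial: |V|=4 |E|=11  E = 0-q->0 0-r->0 1-r->0 1-p->1 1-q->1 1-r->1 1-r->2 2-r->0 2-r->1 2-q->2 2-r->2
step 1: apply R0 at {0↦0, 1↦1}  → |V|=4 |E|=10  E = 0-q->0 0-r->0 1-r->0 1-p->1 1-q->1 1-r->2 2-r->0 2-r->1 2-q->2 2-r->2
step 2: apply R0 at {0↦0, 1↦2}  → |V|=4 |E|=9  E = 0-q->0 0-r->0 1-r->0 1-p->1 1-q->1 1-r->2 2-r->0 2-r->1 2-q->2
step 3: apply R0 at {0↦1, 1↦0}  → |V|=4 |E|=8  E = 0-q->0 1-r->0 1-p->1 1-q->1 1-r->2 2-r->0 2-r->1 2-q->2
step 4: apply R1 at {0↦1, 1↦0}  → |V|=4 |E|=6  E = 1-p->1 1-q->1 1-r->2 2-r->0 2-r->1 2-q->2
step 5: apply R1 at {0↦1, 1↦2}  → |V|=4 |E|=4  E = 1-p->1 1-q->1 2-r->0 2-r->1
step 6: apply R1 at {0↦2, 1↦1}  → |V|=4 |E|=2  E = 1-p->1 2-r->0
normal form: no rule applies after step 6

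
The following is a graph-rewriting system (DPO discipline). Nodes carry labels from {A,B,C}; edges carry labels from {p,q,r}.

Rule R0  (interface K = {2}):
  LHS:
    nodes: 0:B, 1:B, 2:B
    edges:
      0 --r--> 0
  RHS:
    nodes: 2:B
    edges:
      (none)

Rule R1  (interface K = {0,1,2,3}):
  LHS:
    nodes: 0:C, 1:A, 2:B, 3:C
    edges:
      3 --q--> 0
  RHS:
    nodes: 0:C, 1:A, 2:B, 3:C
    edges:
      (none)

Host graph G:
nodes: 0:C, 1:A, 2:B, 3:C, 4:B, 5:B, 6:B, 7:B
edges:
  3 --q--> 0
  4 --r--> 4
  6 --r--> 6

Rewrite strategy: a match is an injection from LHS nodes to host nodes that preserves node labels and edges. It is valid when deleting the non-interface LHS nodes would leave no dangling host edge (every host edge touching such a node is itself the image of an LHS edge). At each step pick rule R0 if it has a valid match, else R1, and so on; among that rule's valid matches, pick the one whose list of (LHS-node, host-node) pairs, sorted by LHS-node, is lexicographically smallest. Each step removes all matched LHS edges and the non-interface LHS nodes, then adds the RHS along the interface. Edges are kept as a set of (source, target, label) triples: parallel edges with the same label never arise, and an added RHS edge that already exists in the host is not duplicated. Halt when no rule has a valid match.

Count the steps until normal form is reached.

Answer: 3

Rewrite trace:
initial: |V|=8 |E|=3  E = 3-q->0 4-r->4 6-r->6
step 1: apply R0 at {0↦4, 1↦2, 2↦5}  → |V|=6 |E|=2  E = 3-q->0 6-r->6
step 2: apply R0 at {0↦6, 1↦5, 2↦7}  → |V|=4 |E|=1  E = 3-q->0
step 3: apply R1 at {0↦0, 1↦1, 2↦7, 3↦3}  → |V|=4 |E|=0  E = ∅
normal form: no rule applies after step 3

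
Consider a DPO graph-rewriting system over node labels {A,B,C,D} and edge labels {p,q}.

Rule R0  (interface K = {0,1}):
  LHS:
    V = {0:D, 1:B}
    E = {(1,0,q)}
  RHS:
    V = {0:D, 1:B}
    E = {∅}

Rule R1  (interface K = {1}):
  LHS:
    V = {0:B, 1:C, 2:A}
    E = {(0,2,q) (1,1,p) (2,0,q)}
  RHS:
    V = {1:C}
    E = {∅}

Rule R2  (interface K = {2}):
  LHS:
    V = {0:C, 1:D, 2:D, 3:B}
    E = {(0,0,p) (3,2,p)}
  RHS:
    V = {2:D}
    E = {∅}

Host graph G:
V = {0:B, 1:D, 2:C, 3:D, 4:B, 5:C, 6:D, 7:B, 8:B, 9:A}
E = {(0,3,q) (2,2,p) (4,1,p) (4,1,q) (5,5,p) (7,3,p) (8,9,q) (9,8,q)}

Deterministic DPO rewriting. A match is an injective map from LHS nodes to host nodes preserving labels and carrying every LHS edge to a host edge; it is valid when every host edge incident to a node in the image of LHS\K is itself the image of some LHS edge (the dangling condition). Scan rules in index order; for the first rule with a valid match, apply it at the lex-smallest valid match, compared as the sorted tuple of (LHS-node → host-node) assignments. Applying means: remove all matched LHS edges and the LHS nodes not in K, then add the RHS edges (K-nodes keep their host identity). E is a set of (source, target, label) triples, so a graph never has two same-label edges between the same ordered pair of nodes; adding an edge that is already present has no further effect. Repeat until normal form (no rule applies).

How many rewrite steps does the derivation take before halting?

start.  V:10 E:8  edges: 0-q->3 2-p->2 4-p->1 4-q->1 5-p->5 7-p->3 8-q->9 9-q->8
1. fire R0 via {0↦1, 1↦4}  →  V:10 E:7  edges: 0-q->3 2-p->2 4-p->1 5-p->5 7-p->3 8-q->9 9-q->8
2. fire R0 via {0↦3, 1↦0}  →  V:10 E:6  edges: 2-p->2 4-p->1 5-p->5 7-p->3 8-q->9 9-q->8
3. fire R1 via {0↦8, 1↦2, 2↦9}  →  V:8 E:3  edges: 4-p->1 5-p->5 7-p->3
4. fire R2 via {0↦5, 1↦6, 2↦1, 3↦4}  →  V:5 E:1  edges: 7-p->3
normal form: no rule applies after step 4

Answer: 4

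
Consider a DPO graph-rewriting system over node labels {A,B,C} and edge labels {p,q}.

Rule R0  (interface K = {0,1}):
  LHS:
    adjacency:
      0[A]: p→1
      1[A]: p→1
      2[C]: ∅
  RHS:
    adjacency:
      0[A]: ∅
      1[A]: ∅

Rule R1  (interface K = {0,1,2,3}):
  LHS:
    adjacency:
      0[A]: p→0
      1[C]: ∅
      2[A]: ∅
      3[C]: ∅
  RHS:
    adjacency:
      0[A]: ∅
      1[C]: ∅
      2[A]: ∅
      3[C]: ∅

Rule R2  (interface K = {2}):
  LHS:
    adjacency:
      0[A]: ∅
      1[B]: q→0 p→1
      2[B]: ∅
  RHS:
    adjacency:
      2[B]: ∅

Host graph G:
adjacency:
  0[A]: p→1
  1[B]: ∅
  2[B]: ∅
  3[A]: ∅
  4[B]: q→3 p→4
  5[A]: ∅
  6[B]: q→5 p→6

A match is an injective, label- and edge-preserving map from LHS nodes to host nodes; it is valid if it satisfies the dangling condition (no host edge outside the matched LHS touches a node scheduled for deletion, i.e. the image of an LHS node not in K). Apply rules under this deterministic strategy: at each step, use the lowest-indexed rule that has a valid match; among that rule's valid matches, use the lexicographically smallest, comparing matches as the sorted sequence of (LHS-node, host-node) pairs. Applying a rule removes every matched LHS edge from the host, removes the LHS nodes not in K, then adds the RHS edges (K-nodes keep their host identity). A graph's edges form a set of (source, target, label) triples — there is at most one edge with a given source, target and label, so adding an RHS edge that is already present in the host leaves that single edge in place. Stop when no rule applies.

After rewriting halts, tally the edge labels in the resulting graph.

[0] host  ⇒  7 nodes, 5 edges  {0-p->1 4-q->3 4-p->4 6-q->5 6-p->6}
[1] R2 @ {0↦3, 1↦4, 2↦1}  ⇒  5 nodes, 3 edges  {0-p->1 6-q->5 6-p->6}
[2] R2 @ {0↦5, 1↦6, 2↦1}  ⇒  3 nodes, 1 edges  {0-p->1}
halt: no rule applies after step 2
NF edges: [(0, 1, 'p')]

Answer: p:1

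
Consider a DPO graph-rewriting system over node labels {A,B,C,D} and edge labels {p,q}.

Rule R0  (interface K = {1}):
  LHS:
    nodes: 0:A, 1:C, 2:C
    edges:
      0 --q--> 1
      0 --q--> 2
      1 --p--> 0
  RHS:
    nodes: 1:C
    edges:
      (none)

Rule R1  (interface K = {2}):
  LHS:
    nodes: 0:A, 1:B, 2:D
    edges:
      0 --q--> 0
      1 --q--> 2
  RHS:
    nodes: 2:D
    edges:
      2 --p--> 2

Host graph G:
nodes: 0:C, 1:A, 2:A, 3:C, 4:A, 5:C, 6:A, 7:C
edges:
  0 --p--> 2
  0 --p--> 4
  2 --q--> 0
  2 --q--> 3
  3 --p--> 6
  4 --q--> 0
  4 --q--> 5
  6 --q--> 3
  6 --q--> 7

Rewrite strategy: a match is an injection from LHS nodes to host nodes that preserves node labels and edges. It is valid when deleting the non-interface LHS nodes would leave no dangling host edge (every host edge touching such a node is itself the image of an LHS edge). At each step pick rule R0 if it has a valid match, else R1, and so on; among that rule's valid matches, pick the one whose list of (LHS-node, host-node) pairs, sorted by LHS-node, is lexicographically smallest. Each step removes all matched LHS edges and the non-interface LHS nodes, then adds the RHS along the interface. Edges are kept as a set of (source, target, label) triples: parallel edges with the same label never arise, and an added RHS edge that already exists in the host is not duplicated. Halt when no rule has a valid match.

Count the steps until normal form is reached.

[0] host  ⇒  8 nodes, 9 edges  {0-p->2 0-p->4 2-q->0 2-q->3 3-p->6 4-q->0 4-q->5 6-q->3 6-q->7}
[1] R0 @ {0↦4, 1↦0, 2↦5}  ⇒  6 nodes, 6 edges  {0-p->2 2-q->0 2-q->3 3-p->6 6-q->3 6-q->7}
[2] R0 @ {0↦6, 1↦3, 2↦7}  ⇒  4 nodes, 3 edges  {0-p->2 2-q->0 2-q->3}
[3] R0 @ {0↦2, 1↦0, 2↦3}  ⇒  2 nodes, 0 edges  {∅}
final graph: no rule applies after step 3

Answer: 3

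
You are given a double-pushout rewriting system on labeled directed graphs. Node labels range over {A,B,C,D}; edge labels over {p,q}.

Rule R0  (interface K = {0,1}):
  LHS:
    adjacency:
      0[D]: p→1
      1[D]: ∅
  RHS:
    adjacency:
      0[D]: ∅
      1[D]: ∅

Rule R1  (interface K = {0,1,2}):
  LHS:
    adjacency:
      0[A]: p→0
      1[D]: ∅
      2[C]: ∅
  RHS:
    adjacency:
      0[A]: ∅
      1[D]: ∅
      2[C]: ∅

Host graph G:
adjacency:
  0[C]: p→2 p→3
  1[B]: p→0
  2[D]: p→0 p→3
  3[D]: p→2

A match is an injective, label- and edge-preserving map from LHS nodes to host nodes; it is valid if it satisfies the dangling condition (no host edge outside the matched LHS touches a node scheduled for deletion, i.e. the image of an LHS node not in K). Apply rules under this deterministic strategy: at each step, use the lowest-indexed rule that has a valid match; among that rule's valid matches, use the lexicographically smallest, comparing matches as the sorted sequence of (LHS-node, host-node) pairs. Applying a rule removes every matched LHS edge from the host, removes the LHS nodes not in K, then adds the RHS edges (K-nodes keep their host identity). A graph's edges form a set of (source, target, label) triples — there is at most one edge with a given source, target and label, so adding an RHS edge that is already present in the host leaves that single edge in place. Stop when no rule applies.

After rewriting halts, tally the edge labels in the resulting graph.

Answer: p:4

Rewrite trace:
initial: |V|=4 |E|=6  E = 0-p->2 0-p->3 1-p->0 2-p->0 2-p->3 3-p->2
step 1: apply R0 at {0↦2, 1↦3}  → |V|=4 |E|=5  E = 0-p->2 0-p->3 1-p->0 2-p->0 3-p->2
step 2: apply R0 at {0↦3, 1↦2}  → |V|=4 |E|=4  E = 0-p->2 0-p->3 1-p->0 2-p->0
normal form: no rule applies after step 2
NF edges: [(0, 2, 'p'), (0, 3, 'p'), (1, 0, 'p'), (2, 0, 'p')]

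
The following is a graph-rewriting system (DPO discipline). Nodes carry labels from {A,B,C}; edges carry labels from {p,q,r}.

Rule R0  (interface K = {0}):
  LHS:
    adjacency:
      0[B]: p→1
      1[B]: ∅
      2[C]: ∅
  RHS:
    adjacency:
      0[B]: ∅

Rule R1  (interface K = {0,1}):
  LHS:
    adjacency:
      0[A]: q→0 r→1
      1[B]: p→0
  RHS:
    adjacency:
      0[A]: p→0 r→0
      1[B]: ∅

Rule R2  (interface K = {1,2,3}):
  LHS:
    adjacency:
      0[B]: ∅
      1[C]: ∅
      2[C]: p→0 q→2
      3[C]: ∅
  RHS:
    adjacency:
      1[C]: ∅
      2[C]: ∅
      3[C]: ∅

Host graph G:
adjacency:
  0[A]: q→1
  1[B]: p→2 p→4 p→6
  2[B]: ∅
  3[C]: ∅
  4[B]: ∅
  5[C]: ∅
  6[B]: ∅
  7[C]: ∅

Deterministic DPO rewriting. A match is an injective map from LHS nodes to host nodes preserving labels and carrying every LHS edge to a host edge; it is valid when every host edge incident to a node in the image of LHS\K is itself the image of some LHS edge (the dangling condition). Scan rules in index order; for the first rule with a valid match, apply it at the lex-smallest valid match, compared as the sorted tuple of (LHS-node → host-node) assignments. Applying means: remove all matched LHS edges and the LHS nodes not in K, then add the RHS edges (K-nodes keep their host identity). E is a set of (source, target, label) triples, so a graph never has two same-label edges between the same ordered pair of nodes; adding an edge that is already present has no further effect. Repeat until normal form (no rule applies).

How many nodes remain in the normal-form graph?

start.  V:8 E:4  edges: 0-q->1 1-p->2 1-p->4 1-p->6
1. fire R0 via {0↦1, 1↦2, 2↦3}  →  V:6 E:3  edges: 0-q->1 1-p->4 1-p->6
2. fire R0 via {0↦1, 1↦4, 2↦5}  →  V:4 E:2  edges: 0-q->1 1-p->6
3. fire R0 via {0↦1, 1↦6, 2↦7}  →  V:2 E:1  edges: 0-q->1
normal form: no rule applies after step 3
NF nodes: {0:A, 1:B}

Answer: 2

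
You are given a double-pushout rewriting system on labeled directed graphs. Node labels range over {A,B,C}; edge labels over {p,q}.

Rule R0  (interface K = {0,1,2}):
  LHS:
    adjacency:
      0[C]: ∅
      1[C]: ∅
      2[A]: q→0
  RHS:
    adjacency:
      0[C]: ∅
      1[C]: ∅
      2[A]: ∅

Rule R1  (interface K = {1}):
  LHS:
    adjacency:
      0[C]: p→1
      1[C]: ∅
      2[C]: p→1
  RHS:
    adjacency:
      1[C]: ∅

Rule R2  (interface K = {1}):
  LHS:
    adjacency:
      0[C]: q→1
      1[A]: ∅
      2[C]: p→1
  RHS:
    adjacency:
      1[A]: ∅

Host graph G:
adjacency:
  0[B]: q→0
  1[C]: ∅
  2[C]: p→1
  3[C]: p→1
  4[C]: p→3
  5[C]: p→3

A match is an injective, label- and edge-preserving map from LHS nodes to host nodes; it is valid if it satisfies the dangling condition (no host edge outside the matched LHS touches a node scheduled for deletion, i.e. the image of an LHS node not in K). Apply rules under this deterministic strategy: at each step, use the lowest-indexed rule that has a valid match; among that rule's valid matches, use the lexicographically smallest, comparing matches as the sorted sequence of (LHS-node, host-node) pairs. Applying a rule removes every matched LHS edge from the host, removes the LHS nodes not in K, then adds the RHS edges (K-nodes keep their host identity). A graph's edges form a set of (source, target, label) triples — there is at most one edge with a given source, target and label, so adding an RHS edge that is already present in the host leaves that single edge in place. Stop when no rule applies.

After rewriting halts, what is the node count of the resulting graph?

Answer: 2

Steps:
initial: |V|=6 |E|=5  E = 0-q->0 2-p->1 3-p->1 4-p->3 5-p->3
step 1: apply R1 at {0↦4, 1↦3, 2↦5}  → |V|=4 |E|=3  E = 0-q->0 2-p->1 3-p->1
step 2: apply R1 at {0↦2, 1↦1, 2↦3}  → |V|=2 |E|=1  E = 0-q->0
normal form: no rule applies after step 2
NF nodes: {0:B, 1:C}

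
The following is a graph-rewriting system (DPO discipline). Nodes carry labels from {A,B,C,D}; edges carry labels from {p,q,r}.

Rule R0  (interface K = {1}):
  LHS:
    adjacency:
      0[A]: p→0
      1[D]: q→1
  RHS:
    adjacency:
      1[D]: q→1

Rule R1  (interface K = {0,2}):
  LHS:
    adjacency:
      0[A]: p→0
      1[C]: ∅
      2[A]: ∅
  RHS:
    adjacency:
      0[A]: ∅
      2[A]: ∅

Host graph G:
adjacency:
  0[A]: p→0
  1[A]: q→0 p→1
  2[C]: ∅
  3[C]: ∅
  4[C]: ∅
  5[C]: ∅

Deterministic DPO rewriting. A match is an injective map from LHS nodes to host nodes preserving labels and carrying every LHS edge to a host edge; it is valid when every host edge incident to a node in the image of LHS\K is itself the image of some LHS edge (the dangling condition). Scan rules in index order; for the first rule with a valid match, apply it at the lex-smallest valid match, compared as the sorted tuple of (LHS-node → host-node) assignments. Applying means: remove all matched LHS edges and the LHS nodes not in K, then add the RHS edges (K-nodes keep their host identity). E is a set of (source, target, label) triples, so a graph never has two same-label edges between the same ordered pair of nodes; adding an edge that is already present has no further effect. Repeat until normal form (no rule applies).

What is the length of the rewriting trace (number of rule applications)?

initial: |V|=6 |E|=3  E = 0-p->0 1-q->0 1-p->1
step 1: apply R1 at {0↦0, 1↦2, 2↦1}  → |V|=5 |E|=2  E = 1-q->0 1-p->1
step 2: apply R1 at {0↦1, 1↦3, 2↦0}  → |V|=4 |E|=1  E = 1-q->0
normal form: no rule applies after step 2

Answer: 2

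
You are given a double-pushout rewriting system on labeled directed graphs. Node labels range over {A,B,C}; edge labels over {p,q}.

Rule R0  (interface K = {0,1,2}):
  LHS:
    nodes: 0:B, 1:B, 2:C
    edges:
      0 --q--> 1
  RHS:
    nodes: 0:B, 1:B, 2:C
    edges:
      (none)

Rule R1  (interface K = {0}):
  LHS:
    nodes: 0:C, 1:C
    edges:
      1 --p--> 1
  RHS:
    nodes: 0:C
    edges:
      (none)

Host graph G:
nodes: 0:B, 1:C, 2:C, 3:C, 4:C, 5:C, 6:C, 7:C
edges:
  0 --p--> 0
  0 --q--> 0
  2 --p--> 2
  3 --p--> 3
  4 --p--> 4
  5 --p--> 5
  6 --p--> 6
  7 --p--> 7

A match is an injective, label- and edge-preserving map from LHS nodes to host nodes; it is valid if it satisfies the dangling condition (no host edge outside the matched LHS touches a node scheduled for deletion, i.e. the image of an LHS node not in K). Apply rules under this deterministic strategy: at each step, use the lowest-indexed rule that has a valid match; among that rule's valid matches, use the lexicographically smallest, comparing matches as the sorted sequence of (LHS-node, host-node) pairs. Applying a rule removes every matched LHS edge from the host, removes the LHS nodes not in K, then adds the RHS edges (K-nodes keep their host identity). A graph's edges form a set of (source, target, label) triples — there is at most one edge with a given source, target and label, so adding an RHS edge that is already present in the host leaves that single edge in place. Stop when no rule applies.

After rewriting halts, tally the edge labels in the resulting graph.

start.  V:8 E:8  edges: 0-p->0 0-q->0 2-p->2 3-p->3 4-p->4 5-p->5 6-p->6 7-p->7
1. fire R1 via {0↦1, 1↦2}  →  V:7 E:7  edges: 0-p->0 0-q->0 3-p->3 4-p->4 5-p->5 6-p->6 7-p->7
2. fire R1 via {0↦1, 1↦3}  →  V:6 E:6  edges: 0-p->0 0-q->0 4-p->4 5-p->5 6-p->6 7-p->7
3. fire R1 via {0↦1, 1↦4}  →  V:5 E:5  edges: 0-p->0 0-q->0 5-p->5 6-p->6 7-p->7
4. fire R1 via {0↦1, 1↦5}  →  V:4 E:4  edges: 0-p->0 0-q->0 6-p->6 7-p->7
5. fire R1 via {0↦1, 1↦6}  →  V:3 E:3  edges: 0-p->0 0-q->0 7-p->7
6. fire R1 via {0↦1, 1↦7}  →  V:2 E:2  edges: 0-p->0 0-q->0
halt: no rule applies after step 6
NF edges: [(0, 0, 'p'), (0, 0, 'q')]

Answer: p:1 q:1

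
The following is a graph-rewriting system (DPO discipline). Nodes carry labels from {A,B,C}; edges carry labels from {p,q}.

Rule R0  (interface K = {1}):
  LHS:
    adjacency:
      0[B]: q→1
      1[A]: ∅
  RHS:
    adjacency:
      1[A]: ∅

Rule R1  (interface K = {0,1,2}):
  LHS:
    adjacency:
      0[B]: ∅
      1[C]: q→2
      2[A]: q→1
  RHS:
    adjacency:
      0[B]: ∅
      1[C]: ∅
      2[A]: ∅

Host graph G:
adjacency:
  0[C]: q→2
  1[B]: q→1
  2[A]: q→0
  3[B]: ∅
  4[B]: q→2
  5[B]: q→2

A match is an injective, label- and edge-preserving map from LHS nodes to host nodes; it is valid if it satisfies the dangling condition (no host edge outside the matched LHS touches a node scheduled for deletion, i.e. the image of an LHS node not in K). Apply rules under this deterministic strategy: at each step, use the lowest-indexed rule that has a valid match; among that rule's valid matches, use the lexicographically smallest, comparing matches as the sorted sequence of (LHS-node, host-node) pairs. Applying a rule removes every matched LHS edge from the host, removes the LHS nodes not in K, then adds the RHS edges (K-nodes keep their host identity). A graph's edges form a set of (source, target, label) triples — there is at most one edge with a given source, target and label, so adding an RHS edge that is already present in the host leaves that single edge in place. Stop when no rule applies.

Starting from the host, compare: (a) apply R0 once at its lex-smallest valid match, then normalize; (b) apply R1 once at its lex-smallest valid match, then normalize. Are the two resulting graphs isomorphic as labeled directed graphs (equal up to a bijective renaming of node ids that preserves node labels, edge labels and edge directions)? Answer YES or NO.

branch R0-first: apply at {0↦4, 1↦2} → |E|=4, then 2 more step(s) → NF |V|=4 |E|=1 V={0:C, 1:B, 2:A, 3:B} E=1-q->1
branch R1-first: apply at {0↦1, 1↦0, 2↦2} → |E|=3, then 2 more step(s) → NF |V|=4 |E|=1 V={0:C, 1:B, 2:A, 3:B} E=1-q->1
graphs isomorphic (equal up to label-preserving node renaming)

Answer: YES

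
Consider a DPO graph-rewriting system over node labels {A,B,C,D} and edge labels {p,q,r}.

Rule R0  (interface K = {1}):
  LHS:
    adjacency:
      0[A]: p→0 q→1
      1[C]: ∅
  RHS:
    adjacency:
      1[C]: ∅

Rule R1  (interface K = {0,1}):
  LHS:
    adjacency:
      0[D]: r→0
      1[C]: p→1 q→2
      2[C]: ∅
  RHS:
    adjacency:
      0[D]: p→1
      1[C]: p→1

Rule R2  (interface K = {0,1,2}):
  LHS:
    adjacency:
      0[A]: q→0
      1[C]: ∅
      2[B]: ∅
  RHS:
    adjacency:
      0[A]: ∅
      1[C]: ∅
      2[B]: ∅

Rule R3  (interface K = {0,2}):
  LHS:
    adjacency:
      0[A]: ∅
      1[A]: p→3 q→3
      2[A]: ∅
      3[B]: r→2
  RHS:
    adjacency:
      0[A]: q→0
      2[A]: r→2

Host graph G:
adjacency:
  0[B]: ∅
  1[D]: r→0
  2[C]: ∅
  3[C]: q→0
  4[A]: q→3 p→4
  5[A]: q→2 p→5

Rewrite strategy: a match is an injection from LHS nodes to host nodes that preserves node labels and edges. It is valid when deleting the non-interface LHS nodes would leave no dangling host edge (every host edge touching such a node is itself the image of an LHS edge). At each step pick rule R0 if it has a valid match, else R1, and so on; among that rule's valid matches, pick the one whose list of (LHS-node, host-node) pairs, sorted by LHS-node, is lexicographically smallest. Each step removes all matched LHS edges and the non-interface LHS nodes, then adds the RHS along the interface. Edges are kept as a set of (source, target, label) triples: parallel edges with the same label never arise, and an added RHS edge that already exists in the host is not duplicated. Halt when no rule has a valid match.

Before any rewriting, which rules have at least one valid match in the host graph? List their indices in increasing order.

R0: 2 valid matches — {0↦4, 1↦3}, {0↦5, 1↦2}
R1: no valid match — LHS pattern not found
R2: no valid match — LHS pattern not found
R3: no valid match — LHS pattern not found

Answer: [R0]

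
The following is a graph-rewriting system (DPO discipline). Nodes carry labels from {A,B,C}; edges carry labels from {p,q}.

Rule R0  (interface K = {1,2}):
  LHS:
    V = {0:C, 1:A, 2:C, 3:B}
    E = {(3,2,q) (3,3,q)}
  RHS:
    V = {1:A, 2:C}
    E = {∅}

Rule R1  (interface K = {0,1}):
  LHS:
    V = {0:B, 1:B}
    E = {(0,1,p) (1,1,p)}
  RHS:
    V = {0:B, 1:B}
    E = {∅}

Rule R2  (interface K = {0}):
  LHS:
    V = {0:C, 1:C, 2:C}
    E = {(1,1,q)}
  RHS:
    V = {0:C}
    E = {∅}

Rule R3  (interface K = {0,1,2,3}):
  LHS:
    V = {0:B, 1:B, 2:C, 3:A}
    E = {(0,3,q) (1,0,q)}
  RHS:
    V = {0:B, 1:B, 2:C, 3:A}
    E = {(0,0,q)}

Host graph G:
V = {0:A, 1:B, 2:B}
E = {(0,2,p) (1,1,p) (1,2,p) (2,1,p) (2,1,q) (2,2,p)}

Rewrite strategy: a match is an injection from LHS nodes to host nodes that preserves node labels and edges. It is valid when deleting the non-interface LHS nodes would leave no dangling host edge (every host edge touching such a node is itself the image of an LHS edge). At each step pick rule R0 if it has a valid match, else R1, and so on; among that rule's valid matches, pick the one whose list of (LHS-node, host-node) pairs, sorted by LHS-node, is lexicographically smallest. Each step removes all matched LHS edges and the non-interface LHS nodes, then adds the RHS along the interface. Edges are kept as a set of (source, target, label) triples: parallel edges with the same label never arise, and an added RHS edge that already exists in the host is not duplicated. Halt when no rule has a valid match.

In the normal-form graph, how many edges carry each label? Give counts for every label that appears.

Answer: p:1 q:1

Rewrite trace:
[0] host  ⇒  3 nodes, 6 edges  {0-p->2 1-p->1 1-p->2 2-p->1 2-q->1 2-p->2}
[1] R1 @ {0↦1, 1↦2}  ⇒  3 nodes, 4 edges  {0-p->2 1-p->1 2-p->1 2-q->1}
[2] R1 @ {0↦2, 1↦1}  ⇒  3 nodes, 2 edges  {0-p->2 2-q->1}
normal form: no rule applies after step 2
NF edges: [(0, 2, 'p'), (2, 1, 'q')]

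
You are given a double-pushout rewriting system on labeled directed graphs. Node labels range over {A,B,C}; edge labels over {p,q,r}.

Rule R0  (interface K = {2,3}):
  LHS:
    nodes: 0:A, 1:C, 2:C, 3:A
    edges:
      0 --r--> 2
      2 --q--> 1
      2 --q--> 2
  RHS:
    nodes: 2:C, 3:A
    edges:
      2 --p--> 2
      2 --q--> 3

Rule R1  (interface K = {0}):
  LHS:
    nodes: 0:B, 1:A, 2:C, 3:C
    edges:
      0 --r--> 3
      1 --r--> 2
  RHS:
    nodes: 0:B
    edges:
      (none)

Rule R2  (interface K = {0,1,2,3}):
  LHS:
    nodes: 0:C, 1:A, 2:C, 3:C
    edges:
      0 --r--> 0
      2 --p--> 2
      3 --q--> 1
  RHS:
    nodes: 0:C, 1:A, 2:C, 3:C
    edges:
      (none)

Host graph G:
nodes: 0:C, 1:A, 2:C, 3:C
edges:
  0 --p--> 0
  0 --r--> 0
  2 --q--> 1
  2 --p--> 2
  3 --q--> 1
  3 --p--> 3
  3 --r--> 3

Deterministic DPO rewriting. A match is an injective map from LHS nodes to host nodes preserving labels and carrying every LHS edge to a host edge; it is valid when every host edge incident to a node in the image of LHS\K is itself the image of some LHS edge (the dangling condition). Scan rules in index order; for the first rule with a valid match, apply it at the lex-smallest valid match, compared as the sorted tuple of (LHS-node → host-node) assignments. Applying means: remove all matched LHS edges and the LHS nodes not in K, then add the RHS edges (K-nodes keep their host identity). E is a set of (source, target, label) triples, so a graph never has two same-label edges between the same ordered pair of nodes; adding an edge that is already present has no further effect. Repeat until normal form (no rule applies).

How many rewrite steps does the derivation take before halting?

Answer: 2

Rewrite trace:
start.  V:4 E:7  edges: 0-p->0 0-r->0 2-q->1 2-p->2 3-q->1 3-p->3 3-r->3
1. fire R2 via {0↦0, 1↦1, 2↦2, 3↦3}  →  V:4 E:4  edges: 0-p->0 2-q->1 3-p->3 3-r->3
2. fire R2 via {0↦3, 1↦1, 2↦0, 3↦2}  →  V:4 E:1  edges: 3-p->3
normal form: no rule applies after step 2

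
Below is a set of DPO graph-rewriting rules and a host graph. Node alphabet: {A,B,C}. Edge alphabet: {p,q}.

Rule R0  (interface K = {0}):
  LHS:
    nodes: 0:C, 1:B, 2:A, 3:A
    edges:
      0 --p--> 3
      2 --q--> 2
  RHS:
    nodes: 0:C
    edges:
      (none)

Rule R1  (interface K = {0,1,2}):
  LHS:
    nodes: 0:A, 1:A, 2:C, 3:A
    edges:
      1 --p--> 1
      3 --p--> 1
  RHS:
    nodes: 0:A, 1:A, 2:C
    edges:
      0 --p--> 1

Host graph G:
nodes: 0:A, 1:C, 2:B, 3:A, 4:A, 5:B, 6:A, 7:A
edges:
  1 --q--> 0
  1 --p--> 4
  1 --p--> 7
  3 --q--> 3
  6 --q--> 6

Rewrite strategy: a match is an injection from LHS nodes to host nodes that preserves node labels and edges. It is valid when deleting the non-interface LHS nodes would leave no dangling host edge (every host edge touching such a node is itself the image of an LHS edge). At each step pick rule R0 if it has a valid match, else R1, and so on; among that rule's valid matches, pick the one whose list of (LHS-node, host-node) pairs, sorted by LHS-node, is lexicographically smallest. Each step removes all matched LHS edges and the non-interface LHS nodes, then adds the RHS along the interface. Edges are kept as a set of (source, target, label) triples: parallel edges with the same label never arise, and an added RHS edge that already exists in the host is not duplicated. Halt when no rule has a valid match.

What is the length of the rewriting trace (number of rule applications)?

start.  V:8 E:5  edges: 1-q->0 1-p->4 1-p->7 3-q->3 6-q->6
1. fire R0 via {0↦1, 1↦2, 2↦3, 3↦4}  →  V:5 E:3  edges: 1-q->0 1-p->7 6-q->6
2. fire R0 via {0↦1, 1↦5, 2↦6, 3↦7}  →  V:2 E:1  edges: 1-q->0
final graph: no rule applies after step 2

Answer: 2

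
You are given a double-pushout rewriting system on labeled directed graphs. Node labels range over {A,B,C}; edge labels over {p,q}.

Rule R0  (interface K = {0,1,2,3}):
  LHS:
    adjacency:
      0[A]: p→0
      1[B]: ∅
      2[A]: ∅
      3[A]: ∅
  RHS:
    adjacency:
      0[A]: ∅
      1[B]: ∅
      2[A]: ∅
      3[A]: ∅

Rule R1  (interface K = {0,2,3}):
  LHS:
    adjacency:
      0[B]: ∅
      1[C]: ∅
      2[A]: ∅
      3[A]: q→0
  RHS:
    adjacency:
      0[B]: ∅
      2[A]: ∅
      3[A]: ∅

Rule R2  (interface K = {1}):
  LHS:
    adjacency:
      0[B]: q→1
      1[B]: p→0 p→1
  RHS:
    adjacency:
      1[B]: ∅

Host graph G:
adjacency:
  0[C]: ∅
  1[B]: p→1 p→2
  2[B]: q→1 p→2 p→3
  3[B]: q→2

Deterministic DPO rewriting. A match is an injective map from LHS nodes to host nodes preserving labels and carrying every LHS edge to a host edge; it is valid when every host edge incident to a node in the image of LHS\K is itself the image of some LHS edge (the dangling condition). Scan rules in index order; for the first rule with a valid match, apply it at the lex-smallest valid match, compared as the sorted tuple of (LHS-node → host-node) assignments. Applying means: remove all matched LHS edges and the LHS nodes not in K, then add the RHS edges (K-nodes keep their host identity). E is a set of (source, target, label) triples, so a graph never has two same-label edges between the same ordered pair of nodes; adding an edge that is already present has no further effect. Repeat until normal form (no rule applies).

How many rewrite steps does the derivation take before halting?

Answer: 2

Rewrite trace:
[0] host  ⇒  4 nodes, 6 edges  {1-p->1 1-p->2 2-q->1 2-p->2 2-p->3 3-q->2}
[1] R2 @ {0↦3, 1↦2}  ⇒  3 nodes, 3 edges  {1-p->1 1-p->2 2-q->1}
[2] R2 @ {0↦2, 1↦1}  ⇒  2 nodes, 0 edges  {∅}
halt: no rule applies after step 2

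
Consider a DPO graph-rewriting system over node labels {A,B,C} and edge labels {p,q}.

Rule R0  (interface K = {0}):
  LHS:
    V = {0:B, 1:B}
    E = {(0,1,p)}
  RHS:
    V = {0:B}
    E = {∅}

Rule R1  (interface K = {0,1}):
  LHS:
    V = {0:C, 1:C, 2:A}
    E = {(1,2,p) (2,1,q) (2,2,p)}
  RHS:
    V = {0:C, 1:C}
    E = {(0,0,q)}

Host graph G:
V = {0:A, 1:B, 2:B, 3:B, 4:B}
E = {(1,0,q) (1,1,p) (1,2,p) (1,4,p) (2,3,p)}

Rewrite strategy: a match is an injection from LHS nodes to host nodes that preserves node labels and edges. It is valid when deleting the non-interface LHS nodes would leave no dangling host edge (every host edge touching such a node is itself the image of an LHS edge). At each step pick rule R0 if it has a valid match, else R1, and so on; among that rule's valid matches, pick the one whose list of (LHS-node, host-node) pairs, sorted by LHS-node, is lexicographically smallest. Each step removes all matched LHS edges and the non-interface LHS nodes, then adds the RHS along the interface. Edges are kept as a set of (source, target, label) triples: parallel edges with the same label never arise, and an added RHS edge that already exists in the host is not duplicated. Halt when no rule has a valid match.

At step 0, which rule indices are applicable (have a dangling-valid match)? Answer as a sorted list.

R0: 2 valid matches — {0↦1, 1↦4}, {0↦2, 1↦3}
R1: no valid match — LHS pattern not found

Answer: [R0]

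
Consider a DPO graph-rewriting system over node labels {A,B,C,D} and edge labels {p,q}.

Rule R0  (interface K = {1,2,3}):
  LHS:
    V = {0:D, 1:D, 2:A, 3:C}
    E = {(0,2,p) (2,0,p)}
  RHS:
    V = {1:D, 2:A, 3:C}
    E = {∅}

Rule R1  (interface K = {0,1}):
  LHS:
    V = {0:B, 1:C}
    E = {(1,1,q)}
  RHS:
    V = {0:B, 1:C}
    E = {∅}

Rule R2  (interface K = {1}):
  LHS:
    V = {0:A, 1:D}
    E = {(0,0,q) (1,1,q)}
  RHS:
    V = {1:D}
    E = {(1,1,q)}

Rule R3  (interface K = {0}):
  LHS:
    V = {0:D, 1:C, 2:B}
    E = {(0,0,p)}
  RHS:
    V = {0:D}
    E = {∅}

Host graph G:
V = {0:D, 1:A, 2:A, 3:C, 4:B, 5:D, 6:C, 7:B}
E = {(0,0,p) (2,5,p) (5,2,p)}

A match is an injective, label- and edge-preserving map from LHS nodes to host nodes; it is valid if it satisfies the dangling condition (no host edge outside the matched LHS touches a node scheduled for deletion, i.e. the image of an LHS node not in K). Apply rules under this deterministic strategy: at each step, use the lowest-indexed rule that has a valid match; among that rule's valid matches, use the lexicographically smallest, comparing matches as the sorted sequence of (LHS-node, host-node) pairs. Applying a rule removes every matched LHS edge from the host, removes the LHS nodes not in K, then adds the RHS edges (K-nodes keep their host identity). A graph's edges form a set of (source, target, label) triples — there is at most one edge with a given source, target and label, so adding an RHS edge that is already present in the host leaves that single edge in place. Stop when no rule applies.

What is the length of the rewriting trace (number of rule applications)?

Answer: 2

Rewrite trace:
start.  V:8 E:3  edges: 0-p->0 2-p->5 5-p->2
1. fire R0 via {0↦5, 1↦0, 2↦2, 3↦3}  →  V:7 E:1  edges: 0-p->0
2. fire R3 via {0↦0, 1↦3, 2↦4}  →  V:5 E:0  edges: ∅
halt: no rule applies after step 2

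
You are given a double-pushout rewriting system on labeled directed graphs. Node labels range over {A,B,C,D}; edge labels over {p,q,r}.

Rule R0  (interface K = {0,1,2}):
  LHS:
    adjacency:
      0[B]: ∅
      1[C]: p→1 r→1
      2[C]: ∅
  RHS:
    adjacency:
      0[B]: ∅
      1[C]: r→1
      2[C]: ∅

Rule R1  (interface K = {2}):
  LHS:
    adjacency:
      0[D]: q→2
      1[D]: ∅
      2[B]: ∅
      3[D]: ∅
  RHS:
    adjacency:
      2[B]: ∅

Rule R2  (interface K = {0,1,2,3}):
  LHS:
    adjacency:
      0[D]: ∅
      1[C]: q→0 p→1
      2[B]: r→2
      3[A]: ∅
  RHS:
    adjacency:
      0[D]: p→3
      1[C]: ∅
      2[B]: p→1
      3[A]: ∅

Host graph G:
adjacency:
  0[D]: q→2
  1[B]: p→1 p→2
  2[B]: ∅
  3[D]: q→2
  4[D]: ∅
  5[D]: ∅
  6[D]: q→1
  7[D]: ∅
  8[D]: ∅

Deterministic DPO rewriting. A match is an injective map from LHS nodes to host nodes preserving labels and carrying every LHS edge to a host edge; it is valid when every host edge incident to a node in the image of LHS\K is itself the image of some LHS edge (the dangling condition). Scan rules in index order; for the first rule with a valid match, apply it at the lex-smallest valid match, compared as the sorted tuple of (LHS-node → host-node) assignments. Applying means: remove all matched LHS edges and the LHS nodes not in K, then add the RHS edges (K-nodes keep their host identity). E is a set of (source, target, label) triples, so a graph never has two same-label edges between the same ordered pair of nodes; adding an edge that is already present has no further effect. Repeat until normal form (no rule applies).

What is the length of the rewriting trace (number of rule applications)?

initial: |V|=9 |E|=5  E = 0-q->2 1-p->1 1-p->2 3-q->2 6-q->1
step 1: apply R1 at {0↦0, 1↦4, 2↦2, 3↦5}  → |V|=6 |E|=4  E = 1-p->1 1-p->2 3-q->2 6-q->1
step 2: apply R1 at {0↦3, 1↦7, 2↦2, 3↦8}  → |V|=3 |E|=3  E = 1-p->1 1-p->2 6-q->1
halt: no rule applies after step 2

Answer: 2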